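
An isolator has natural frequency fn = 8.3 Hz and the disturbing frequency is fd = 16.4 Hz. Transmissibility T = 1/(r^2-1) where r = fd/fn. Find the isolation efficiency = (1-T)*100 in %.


r = 16.4 / 8.3 = 1.9759
r^2 - 1 = 1.9759^2 - 1 = 2.90418
T = 1/2.90418 = 0.344331
Efficiency = (1 - 0.344331)*100 = 65.567 %


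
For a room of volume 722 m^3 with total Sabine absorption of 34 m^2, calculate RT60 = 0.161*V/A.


RT60 = 0.161 * 722 / 34 = 3.4189 s


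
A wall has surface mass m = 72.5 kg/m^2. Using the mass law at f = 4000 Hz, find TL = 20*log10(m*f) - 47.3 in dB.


m * f = 72.5 * 4000 = 290000
20*log10(290000) = 109.248 dB
TL = 109.248 - 47.3 = 61.948 dB


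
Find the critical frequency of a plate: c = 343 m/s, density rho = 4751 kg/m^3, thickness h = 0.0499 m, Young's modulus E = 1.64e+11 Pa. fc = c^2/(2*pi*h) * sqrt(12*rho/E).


12*rho/E = 12*4751/1.64e+11 = 3.47634e-07
sqrt(12*rho/E) = sqrt(3.47634e-07) = 0.000589605
c^2/(2*pi*h) = 343^2/(2*pi*0.0499) = 375239
fc = 375239 * 0.000589605 = 221.24 Hz


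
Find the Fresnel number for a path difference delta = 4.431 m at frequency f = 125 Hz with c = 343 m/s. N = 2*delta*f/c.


N = 2*delta*f/c = 2*delta/lambda, where lambda = c/f
lambda = 343 / 125 = 2.744 m
N = 2 * 4.431 / 2.744 = 3.2296


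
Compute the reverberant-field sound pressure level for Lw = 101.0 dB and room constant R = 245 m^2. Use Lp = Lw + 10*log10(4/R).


4/R = 4/245 = 0.0163265
Lp = 101.0 + 10*log10(0.0163265) = 83.129 dB


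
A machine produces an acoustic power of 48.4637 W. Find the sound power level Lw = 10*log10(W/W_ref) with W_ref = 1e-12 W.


W / W_ref = 48.4637 / 1e-12 = 4.84637e+13
Lw = 10 * log10(4.84637e+13) = 136.85 dB


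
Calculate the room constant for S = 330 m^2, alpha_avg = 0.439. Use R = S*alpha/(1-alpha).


R = 330 * 0.439 / (1 - 0.439) = 258.24 m^2


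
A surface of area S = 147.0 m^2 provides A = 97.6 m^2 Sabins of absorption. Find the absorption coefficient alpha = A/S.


Absorption coefficient = absorbed power / incident power
alpha = A / S = 97.6 / 147.0 = 0.66395


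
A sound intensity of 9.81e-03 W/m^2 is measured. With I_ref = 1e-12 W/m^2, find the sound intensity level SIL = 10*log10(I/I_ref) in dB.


I / I_ref = 9.81e-03 / 1e-12 = 9.81e+09
SIL = 10 * log10(9.81e+09) = 99.917 dB


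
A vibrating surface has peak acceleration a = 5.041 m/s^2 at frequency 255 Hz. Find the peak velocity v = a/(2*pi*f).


omega = 2*pi*f = 2*pi*255 = 1602.21 rad/s
v = a / omega = 5.041 / 1602.21 = 0.0031463 m/s


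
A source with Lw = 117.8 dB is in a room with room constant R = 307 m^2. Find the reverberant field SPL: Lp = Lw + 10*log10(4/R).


4/R = 4/307 = 0.0130293
Lp = 117.8 + 10*log10(0.0130293) = 98.949 dB


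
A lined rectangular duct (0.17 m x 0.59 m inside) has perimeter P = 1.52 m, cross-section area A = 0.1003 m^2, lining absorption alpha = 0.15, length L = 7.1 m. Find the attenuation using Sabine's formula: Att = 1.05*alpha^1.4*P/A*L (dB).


alpha^1.4 = 0.15^1.4 = 0.0702308
Attenuation rate = 1.05 * alpha^1.4 * P / A
= 1.05 * 0.0702308 * 1.52 / 0.1003 = 1.11753 dB/m
Total Att = 1.11753 * 7.1 = 7.9345 dB


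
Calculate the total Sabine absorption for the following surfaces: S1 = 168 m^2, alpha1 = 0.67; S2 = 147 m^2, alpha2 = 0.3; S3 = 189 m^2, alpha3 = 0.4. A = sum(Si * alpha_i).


168 * 0.67 = 112.56
147 * 0.3 = 44.1
189 * 0.4 = 75.6
A_total = 112.56 + 44.1 + 75.6 = 232.26 m^2


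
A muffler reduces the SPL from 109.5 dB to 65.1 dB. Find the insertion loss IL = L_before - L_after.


Insertion loss = SPL without muffler - SPL with muffler
IL = 109.5 - 65.1 = 44.4 dB


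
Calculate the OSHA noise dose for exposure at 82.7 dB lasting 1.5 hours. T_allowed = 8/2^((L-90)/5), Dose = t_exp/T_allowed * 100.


T_allowed = 8 / 2^((82.7 - 90)/5) = 22.0087 hr
Dose = 1.5 / 22.0087 * 100 = 6.8155 %


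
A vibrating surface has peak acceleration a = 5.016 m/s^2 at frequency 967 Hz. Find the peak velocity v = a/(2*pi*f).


omega = 2*pi*f = 2*pi*967 = 6075.84 rad/s
v = a / omega = 5.016 / 6075.84 = 0.00082556 m/s


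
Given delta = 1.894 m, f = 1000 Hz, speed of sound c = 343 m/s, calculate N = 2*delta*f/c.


N = 2*delta*f/c = 2*delta/lambda, where lambda = c/f
lambda = 343 / 1000 = 0.343 m
N = 2 * 1.894 / 0.343 = 11.044


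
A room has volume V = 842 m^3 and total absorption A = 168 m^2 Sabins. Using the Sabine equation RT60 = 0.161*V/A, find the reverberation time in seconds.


RT60 = 0.161 * 842 / 168 = 0.80692 s


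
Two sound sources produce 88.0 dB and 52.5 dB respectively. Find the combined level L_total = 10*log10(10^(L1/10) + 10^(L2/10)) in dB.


10^(88.0/10) = 6.30957e+08
10^(52.5/10) = 177828
Sum = 6.30957e+08 + 177828 = 6.31135e+08
L_total = 10*log10(6.31135e+08) = 88.001 dB


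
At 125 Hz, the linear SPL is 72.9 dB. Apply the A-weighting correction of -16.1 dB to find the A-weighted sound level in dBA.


A-weighting table: 125 Hz -> -16.1 dB correction
SPL_A = SPL + correction = 72.9 + (-16.1) = 56.8 dBA


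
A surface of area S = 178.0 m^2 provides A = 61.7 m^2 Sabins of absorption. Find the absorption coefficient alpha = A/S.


Absorption coefficient = absorbed power / incident power
alpha = A / S = 61.7 / 178.0 = 0.34663


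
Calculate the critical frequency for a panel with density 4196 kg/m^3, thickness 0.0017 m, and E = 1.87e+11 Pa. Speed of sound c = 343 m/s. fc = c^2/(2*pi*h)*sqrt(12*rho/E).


12*rho/E = 12*4196/1.87e+11 = 2.69262e-07
sqrt(12*rho/E) = sqrt(2.69262e-07) = 0.000518905
c^2/(2*pi*h) = 343^2/(2*pi*0.0017) = 1.10144e+07
fc = 1.10144e+07 * 0.000518905 = 5715.4 Hz


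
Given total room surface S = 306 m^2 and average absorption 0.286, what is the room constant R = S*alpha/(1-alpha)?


R = 306 * 0.286 / (1 - 0.286) = 122.57 m^2


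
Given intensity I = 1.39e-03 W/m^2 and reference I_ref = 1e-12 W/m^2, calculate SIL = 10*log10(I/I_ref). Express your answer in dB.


I / I_ref = 1.39e-03 / 1e-12 = 1.39e+09
SIL = 10 * log10(1.39e+09) = 91.43 dB


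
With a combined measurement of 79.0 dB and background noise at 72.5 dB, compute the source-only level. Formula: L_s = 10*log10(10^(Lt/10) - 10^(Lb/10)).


10^(79.0/10) = 7.94328e+07
10^(72.5/10) = 1.77828e+07
Difference = 7.94328e+07 - 1.77828e+07 = 6.165e+07
L_source = 10*log10(6.165e+07) = 77.899 dB


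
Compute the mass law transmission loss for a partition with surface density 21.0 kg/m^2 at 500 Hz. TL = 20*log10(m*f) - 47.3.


m * f = 21.0 * 500 = 10500
20*log10(10500) = 80.4238 dB
TL = 80.4238 - 47.3 = 33.124 dB


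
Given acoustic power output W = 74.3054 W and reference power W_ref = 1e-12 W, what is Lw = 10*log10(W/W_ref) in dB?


W / W_ref = 74.3054 / 1e-12 = 7.43054e+13
Lw = 10 * log10(7.43054e+13) = 138.71 dB


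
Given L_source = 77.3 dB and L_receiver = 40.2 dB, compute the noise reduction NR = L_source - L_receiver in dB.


NR = L_source - L_receiver (difference between source and receiving room levels)
NR = 77.3 - 40.2 = 37.1 dB


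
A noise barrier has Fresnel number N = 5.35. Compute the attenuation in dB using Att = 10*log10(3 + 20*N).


3 + 20*N = 3 + 20*5.35 = 110
Att = 10*log10(110) = 20.414 dB


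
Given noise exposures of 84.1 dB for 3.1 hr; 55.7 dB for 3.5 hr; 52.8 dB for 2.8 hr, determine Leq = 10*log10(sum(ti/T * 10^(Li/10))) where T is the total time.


T_total = 3.1 + 3.5 + 2.8 = 9.4 hr
(3.1/9.4) * 10^(84.1/10) = 8.47684e+07
(3.5/9.4) * 10^(55.7/10) = 138338
(2.8/9.4) * 10^(52.8/10) = 56758.4
Sum = 8.47684e+07 + 138338 + 56758.4 = 8.49635e+07
Leq = 10*log10(8.49635e+07) = 79.292 dB


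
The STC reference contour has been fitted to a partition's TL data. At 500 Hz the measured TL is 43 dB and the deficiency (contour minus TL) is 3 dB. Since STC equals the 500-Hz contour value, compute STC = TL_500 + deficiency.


By ASTM E413, STC = value of the fitted reference contour at 500 Hz.
Contour value at 500 Hz = TL_500 + deficiency = 43 + 3 = 46
STC = 46


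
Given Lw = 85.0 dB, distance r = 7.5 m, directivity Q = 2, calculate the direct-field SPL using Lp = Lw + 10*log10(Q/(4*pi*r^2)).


4*pi*r^2 = 4*pi*7.5^2 = 706.858 m^2
Q / (4*pi*r^2) = 2 / 706.858 = 0.00282942
Lp = 85.0 + 10*log10(0.00282942) = 59.517 dB


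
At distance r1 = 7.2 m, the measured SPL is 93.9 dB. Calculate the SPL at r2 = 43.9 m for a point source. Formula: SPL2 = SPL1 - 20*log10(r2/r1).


r2/r1 = 43.9/7.2 = 6.09722
Correction = 20*log10(6.09722) = 15.7026 dB
SPL2 = 93.9 - 15.7026 = 78.197 dB


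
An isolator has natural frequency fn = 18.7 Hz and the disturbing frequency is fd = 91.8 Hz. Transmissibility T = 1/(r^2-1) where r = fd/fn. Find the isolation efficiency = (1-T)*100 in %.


r = 91.8 / 18.7 = 4.90909
r^2 - 1 = 4.90909^2 - 1 = 23.0992
T = 1/23.0992 = 0.0432915
Efficiency = (1 - 0.0432915)*100 = 95.671 %


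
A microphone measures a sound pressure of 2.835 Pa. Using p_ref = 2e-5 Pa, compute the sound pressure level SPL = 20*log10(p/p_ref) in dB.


p / p_ref = 2.835 / 2e-5 = 141750
SPL = 20 * log10(141750) = 103.03 dB


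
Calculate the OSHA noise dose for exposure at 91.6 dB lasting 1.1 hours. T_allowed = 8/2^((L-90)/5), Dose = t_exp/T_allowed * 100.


T_allowed = 8 / 2^((91.6 - 90)/5) = 6.40856 hr
Dose = 1.1 / 6.40856 * 100 = 17.165 %


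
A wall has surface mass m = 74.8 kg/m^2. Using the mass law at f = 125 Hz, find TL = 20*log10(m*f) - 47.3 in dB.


m * f = 74.8 * 125 = 9350
20*log10(9350) = 79.4162 dB
TL = 79.4162 - 47.3 = 32.116 dB


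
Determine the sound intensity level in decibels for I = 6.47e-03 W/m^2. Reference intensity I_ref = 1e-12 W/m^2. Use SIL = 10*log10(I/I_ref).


I / I_ref = 6.47e-03 / 1e-12 = 6.47e+09
SIL = 10 * log10(6.47e+09) = 98.109 dB


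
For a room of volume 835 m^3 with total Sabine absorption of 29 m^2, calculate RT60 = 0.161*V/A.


RT60 = 0.161 * 835 / 29 = 4.6357 s


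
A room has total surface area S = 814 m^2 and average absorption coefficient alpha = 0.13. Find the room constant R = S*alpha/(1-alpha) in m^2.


R = 814 * 0.13 / (1 - 0.13) = 121.63 m^2


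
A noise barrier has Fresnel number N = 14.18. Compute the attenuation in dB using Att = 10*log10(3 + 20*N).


3 + 20*N = 3 + 20*14.18 = 286.6
Att = 10*log10(286.6) = 24.573 dB


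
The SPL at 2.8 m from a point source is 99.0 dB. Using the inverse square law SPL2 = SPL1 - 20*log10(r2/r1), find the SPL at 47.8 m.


r2/r1 = 47.8/2.8 = 17.0714
Correction = 20*log10(17.0714) = 24.6454 dB
SPL2 = 99.0 - 24.6454 = 74.355 dB


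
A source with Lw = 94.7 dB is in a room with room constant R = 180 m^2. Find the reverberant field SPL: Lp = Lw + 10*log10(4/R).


4/R = 4/180 = 0.0222222
Lp = 94.7 + 10*log10(0.0222222) = 78.168 dB


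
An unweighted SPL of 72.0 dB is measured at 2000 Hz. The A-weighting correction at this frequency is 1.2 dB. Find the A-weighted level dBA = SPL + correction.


A-weighting table: 2000 Hz -> 1.2 dB correction
SPL_A = SPL + correction = 72.0 + (1.2) = 73.2 dBA


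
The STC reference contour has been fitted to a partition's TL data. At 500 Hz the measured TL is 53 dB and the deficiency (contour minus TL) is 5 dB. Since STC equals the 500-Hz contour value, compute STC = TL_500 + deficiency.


By ASTM E413, STC = value of the fitted reference contour at 500 Hz.
Contour value at 500 Hz = TL_500 + deficiency = 53 + 5 = 58
STC = 58


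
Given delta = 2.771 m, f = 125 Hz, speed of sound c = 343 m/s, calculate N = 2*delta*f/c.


N = 2*delta*f/c = 2*delta/lambda, where lambda = c/f
lambda = 343 / 125 = 2.744 m
N = 2 * 2.771 / 2.744 = 2.0197


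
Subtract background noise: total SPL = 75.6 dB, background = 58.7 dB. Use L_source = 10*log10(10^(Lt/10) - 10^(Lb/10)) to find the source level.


10^(75.6/10) = 3.63078e+07
10^(58.7/10) = 741310
Difference = 3.63078e+07 - 741310 = 3.55665e+07
L_source = 10*log10(3.55665e+07) = 75.51 dB


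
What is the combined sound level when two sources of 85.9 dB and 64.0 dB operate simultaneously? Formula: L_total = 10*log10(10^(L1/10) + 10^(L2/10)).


10^(85.9/10) = 3.89045e+08
10^(64.0/10) = 2.51189e+06
Sum = 3.89045e+08 + 2.51189e+06 = 3.91557e+08
L_total = 10*log10(3.91557e+08) = 85.928 dB


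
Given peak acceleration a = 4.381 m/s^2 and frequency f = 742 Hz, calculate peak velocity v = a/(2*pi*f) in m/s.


omega = 2*pi*f = 2*pi*742 = 4662.12 rad/s
v = a / omega = 4.381 / 4662.12 = 0.0009397 m/s


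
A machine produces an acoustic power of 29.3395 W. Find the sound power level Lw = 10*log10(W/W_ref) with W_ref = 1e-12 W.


W / W_ref = 29.3395 / 1e-12 = 2.93395e+13
Lw = 10 * log10(2.93395e+13) = 134.67 dB


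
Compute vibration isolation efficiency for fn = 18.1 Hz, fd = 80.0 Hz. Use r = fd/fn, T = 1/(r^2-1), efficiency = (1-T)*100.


r = 80.0 / 18.1 = 4.41989
r^2 - 1 = 4.41989^2 - 1 = 18.5354
T = 1/18.5354 = 0.0539508
Efficiency = (1 - 0.0539508)*100 = 94.605 %


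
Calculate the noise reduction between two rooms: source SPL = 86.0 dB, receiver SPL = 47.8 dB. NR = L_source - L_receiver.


NR = L_source - L_receiver (difference between source and receiving room levels)
NR = 86.0 - 47.8 = 38.2 dB


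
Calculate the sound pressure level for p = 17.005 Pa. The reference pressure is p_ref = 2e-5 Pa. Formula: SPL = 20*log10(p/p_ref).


p / p_ref = 17.005 / 2e-5 = 850250
SPL = 20 * log10(850250) = 118.59 dB


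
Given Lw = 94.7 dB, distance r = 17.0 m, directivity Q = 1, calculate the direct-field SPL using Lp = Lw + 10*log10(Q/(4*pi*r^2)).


4*pi*r^2 = 4*pi*17.0^2 = 3631.68 m^2
Q / (4*pi*r^2) = 1 / 3631.68 = 0.000275355
Lp = 94.7 + 10*log10(0.000275355) = 59.099 dB


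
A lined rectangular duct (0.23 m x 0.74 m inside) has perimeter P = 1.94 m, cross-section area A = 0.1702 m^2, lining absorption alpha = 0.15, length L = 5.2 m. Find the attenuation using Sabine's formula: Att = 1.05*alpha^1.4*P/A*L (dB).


alpha^1.4 = 0.15^1.4 = 0.0702308
Attenuation rate = 1.05 * alpha^1.4 * P / A
= 1.05 * 0.0702308 * 1.94 / 0.1702 = 0.840541 dB/m
Total Att = 0.840541 * 5.2 = 4.3708 dB


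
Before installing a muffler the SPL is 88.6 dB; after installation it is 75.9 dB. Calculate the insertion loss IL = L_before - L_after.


Insertion loss = SPL without muffler - SPL with muffler
IL = 88.6 - 75.9 = 12.7 dB


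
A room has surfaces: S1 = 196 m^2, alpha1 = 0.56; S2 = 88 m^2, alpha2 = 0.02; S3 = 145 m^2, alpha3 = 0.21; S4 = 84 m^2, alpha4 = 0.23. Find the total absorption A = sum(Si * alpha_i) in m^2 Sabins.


196 * 0.56 = 109.76
88 * 0.02 = 1.76
145 * 0.21 = 30.45
84 * 0.23 = 19.32
A_total = 109.76 + 1.76 + 30.45 + 19.32 = 161.29 m^2


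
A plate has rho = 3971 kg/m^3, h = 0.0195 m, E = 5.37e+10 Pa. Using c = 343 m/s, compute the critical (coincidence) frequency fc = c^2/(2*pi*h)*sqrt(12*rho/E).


12*rho/E = 12*3971/5.37e+10 = 8.87374e-07
sqrt(12*rho/E) = sqrt(8.87374e-07) = 0.000942005
c^2/(2*pi*h) = 343^2/(2*pi*0.0195) = 960227
fc = 960227 * 0.000942005 = 904.54 Hz


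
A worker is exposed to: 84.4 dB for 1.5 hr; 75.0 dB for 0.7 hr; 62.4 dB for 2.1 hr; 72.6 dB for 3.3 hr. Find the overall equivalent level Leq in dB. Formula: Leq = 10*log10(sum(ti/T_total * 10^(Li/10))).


T_total = 1.5 + 0.7 + 2.1 + 3.3 = 7.6 hr
(1.5/7.6) * 10^(84.4/10) = 5.43598e+07
(0.7/7.6) * 10^(75.0/10) = 2.91262e+06
(2.1/7.6) * 10^(62.4/10) = 480182
(3.3/7.6) * 10^(72.6/10) = 7.90133e+06
Sum = 5.43598e+07 + 2.91262e+06 + 480182 + 7.90133e+06 = 6.56539e+07
Leq = 10*log10(6.56539e+07) = 78.173 dB


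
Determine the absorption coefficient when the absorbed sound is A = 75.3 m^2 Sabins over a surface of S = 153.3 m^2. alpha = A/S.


Absorption coefficient = absorbed power / incident power
alpha = A / S = 75.3 / 153.3 = 0.49119


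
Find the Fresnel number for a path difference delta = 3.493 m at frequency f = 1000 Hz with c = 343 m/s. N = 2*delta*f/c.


N = 2*delta*f/c = 2*delta/lambda, where lambda = c/f
lambda = 343 / 1000 = 0.343 m
N = 2 * 3.493 / 0.343 = 20.367


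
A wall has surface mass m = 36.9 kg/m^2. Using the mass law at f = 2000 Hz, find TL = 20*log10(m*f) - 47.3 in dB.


m * f = 36.9 * 2000 = 73800
20*log10(73800) = 97.3611 dB
TL = 97.3611 - 47.3 = 50.061 dB


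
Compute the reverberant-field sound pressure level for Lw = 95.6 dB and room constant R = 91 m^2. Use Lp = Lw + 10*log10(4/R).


4/R = 4/91 = 0.043956
Lp = 95.6 + 10*log10(0.043956) = 82.03 dB


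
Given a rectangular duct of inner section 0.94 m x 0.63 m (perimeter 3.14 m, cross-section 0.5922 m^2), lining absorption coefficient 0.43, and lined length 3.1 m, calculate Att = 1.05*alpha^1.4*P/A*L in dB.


alpha^1.4 = 0.43^1.4 = 0.3068
Attenuation rate = 1.05 * alpha^1.4 * P / A
= 1.05 * 0.3068 * 3.14 / 0.5922 = 1.70807 dB/m
Total Att = 1.70807 * 3.1 = 5.295 dB


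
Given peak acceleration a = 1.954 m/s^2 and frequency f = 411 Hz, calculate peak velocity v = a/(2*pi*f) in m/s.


omega = 2*pi*f = 2*pi*411 = 2582.39 rad/s
v = a / omega = 1.954 / 2582.39 = 0.00075666 m/s


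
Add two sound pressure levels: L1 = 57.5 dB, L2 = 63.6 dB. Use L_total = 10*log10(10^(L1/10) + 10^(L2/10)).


10^(57.5/10) = 562341
10^(63.6/10) = 2.29087e+06
Sum = 562341 + 2.29087e+06 = 2.85321e+06
L_total = 10*log10(2.85321e+06) = 64.553 dB


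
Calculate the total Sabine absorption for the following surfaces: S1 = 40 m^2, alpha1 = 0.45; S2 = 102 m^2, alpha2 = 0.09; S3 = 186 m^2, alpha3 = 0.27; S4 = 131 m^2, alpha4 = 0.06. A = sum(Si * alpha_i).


40 * 0.45 = 18
102 * 0.09 = 9.18
186 * 0.27 = 50.22
131 * 0.06 = 7.86
A_total = 18 + 9.18 + 50.22 + 7.86 = 85.26 m^2


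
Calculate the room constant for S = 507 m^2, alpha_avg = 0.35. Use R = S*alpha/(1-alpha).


R = 507 * 0.35 / (1 - 0.35) = 273 m^2


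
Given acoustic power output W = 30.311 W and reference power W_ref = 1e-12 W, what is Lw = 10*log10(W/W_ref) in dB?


W / W_ref = 30.311 / 1e-12 = 3.0311e+13
Lw = 10 * log10(3.0311e+13) = 134.82 dB


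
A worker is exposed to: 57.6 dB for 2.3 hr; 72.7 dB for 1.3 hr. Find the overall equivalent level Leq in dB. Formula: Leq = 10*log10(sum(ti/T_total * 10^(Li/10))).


T_total = 2.3 + 1.3 = 3.6 hr
(2.3/3.6) * 10^(57.6/10) = 367642
(1.3/3.6) * 10^(72.7/10) = 6.7242e+06
Sum = 367642 + 6.7242e+06 = 7.09184e+06
Leq = 10*log10(7.09184e+06) = 68.508 dB


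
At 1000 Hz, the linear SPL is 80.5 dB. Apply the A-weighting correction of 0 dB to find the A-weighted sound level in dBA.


A-weighting table: 1000 Hz -> 0 dB correction
SPL_A = SPL + correction = 80.5 + (0) = 80.5 dBA


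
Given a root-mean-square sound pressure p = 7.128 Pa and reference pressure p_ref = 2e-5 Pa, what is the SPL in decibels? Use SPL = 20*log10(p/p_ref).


p / p_ref = 7.128 / 2e-5 = 356400
SPL = 20 * log10(356400) = 111.04 dB


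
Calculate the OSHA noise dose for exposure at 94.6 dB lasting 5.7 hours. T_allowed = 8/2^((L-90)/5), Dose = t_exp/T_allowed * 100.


T_allowed = 8 / 2^((94.6 - 90)/5) = 4.22807 hr
Dose = 5.7 / 4.22807 * 100 = 134.81 %


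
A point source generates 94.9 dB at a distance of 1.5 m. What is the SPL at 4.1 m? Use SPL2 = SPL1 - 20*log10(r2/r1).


r2/r1 = 4.1/1.5 = 2.73333
Correction = 20*log10(2.73333) = 8.73384 dB
SPL2 = 94.9 - 8.73384 = 86.166 dB


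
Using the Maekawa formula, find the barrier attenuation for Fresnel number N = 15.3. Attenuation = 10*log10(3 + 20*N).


3 + 20*N = 3 + 20*15.3 = 309
Att = 10*log10(309) = 24.9 dB


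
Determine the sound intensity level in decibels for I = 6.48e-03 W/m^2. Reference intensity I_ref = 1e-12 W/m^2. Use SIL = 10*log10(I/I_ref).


I / I_ref = 6.48e-03 / 1e-12 = 6.48e+09
SIL = 10 * log10(6.48e+09) = 98.116 dB


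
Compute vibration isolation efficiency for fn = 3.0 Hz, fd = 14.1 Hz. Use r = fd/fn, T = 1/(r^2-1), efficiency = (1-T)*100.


r = 14.1 / 3.0 = 4.7
r^2 - 1 = 4.7^2 - 1 = 21.09
T = 1/21.09 = 0.0474158
Efficiency = (1 - 0.0474158)*100 = 95.258 %


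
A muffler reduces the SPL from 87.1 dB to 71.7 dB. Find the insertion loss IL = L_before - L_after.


Insertion loss = SPL without muffler - SPL with muffler
IL = 87.1 - 71.7 = 15.4 dB


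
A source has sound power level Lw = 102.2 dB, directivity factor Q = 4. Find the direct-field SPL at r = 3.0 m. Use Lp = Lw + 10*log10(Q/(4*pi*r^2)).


4*pi*r^2 = 4*pi*3.0^2 = 113.097 m^2
Q / (4*pi*r^2) = 4 / 113.097 = 0.0353679
Lp = 102.2 + 10*log10(0.0353679) = 87.686 dB


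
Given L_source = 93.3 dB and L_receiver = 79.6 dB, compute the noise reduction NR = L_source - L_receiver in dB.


NR = L_source - L_receiver (difference between source and receiving room levels)
NR = 93.3 - 79.6 = 13.7 dB


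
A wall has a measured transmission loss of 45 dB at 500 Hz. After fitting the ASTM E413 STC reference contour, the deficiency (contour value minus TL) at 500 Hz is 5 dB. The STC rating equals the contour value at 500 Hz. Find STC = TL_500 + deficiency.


By ASTM E413, STC = value of the fitted reference contour at 500 Hz.
Contour value at 500 Hz = TL_500 + deficiency = 45 + 5 = 50
STC = 50


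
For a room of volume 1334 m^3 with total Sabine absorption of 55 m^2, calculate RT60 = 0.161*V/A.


RT60 = 0.161 * 1334 / 55 = 3.905 s


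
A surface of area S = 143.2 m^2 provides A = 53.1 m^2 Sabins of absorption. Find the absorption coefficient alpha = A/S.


Absorption coefficient = absorbed power / incident power
alpha = A / S = 53.1 / 143.2 = 0.37081


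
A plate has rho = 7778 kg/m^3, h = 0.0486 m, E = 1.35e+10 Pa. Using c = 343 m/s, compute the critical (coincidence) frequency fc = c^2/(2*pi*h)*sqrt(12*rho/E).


12*rho/E = 12*7778/1.35e+10 = 6.91378e-06
sqrt(12*rho/E) = sqrt(6.91378e-06) = 0.00262941
c^2/(2*pi*h) = 343^2/(2*pi*0.0486) = 385276
fc = 385276 * 0.00262941 = 1013 Hz


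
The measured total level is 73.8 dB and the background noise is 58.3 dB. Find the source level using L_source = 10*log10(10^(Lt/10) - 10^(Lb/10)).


10^(73.8/10) = 2.39883e+07
10^(58.3/10) = 676083
Difference = 2.39883e+07 - 676083 = 2.33122e+07
L_source = 10*log10(2.33122e+07) = 73.676 dB


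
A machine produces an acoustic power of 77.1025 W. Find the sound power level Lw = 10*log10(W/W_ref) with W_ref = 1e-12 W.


W / W_ref = 77.1025 / 1e-12 = 7.71025e+13
Lw = 10 * log10(7.71025e+13) = 138.87 dB


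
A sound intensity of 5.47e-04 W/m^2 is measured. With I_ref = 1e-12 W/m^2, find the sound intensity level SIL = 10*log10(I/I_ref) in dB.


I / I_ref = 5.47e-04 / 1e-12 = 5.47e+08
SIL = 10 * log10(5.47e+08) = 87.38 dB


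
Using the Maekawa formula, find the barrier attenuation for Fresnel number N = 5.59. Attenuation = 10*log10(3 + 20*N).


3 + 20*N = 3 + 20*5.59 = 114.8
Att = 10*log10(114.8) = 20.599 dB


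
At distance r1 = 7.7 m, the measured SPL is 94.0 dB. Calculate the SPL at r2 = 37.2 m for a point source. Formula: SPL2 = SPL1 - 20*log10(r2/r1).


r2/r1 = 37.2/7.7 = 4.83117
Correction = 20*log10(4.83117) = 13.681 dB
SPL2 = 94.0 - 13.681 = 80.319 dB


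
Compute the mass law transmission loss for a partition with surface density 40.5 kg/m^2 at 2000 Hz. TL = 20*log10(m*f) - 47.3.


m * f = 40.5 * 2000 = 81000
20*log10(81000) = 98.1697 dB
TL = 98.1697 - 47.3 = 50.87 dB


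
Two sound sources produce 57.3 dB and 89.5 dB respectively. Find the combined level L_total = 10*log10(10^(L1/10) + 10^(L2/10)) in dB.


10^(57.3/10) = 537032
10^(89.5/10) = 8.91251e+08
Sum = 537032 + 8.91251e+08 = 8.91788e+08
L_total = 10*log10(8.91788e+08) = 89.503 dB


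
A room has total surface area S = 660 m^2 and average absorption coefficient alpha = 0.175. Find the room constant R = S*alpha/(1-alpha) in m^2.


R = 660 * 0.175 / (1 - 0.175) = 140 m^2


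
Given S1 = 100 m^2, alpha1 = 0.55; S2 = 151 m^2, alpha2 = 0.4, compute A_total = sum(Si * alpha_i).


100 * 0.55 = 55
151 * 0.4 = 60.4
A_total = 55 + 60.4 = 115.4 m^2


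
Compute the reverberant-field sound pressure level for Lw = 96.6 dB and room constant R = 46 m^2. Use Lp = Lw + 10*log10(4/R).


4/R = 4/46 = 0.0869565
Lp = 96.6 + 10*log10(0.0869565) = 85.993 dB


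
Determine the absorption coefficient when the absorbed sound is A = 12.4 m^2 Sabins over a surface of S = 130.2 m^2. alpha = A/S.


Absorption coefficient = absorbed power / incident power
alpha = A / S = 12.4 / 130.2 = 0.095238


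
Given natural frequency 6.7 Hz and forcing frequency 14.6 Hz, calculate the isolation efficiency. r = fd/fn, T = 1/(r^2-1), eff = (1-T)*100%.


r = 14.6 / 6.7 = 2.1791
r^2 - 1 = 2.1791^2 - 1 = 3.74848
T = 1/3.74848 = 0.266775
Efficiency = (1 - 0.266775)*100 = 73.323 %


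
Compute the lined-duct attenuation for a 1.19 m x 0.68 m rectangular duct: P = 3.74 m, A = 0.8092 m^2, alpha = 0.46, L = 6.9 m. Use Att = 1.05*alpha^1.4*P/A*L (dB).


alpha^1.4 = 0.46^1.4 = 0.337179
Attenuation rate = 1.05 * alpha^1.4 * P / A
= 1.05 * 0.337179 * 3.74 / 0.8092 = 1.63631 dB/m
Total Att = 1.63631 * 6.9 = 11.291 dB


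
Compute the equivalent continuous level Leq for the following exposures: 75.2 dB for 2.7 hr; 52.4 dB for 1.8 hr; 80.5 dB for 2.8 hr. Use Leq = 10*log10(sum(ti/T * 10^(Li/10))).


T_total = 2.7 + 1.8 + 2.8 = 7.3 hr
(2.7/7.3) * 10^(75.2/10) = 1.22473e+07
(1.8/7.3) * 10^(52.4/10) = 42849.9
(2.8/7.3) * 10^(80.5/10) = 4.30363e+07
Sum = 1.22473e+07 + 42849.9 + 4.30363e+07 = 5.53264e+07
Leq = 10*log10(5.53264e+07) = 77.429 dB


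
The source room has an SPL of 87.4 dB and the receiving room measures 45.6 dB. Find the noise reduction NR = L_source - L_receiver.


NR = L_source - L_receiver (difference between source and receiving room levels)
NR = 87.4 - 45.6 = 41.8 dB


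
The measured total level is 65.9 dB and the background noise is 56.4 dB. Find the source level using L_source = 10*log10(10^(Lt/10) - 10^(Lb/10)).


10^(65.9/10) = 3.89045e+06
10^(56.4/10) = 436516
Difference = 3.89045e+06 - 436516 = 3.45393e+06
L_source = 10*log10(3.45393e+06) = 65.383 dB


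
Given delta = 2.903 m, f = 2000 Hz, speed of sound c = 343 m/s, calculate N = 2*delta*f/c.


N = 2*delta*f/c = 2*delta/lambda, where lambda = c/f
lambda = 343 / 2000 = 0.1715 m
N = 2 * 2.903 / 0.1715 = 33.854


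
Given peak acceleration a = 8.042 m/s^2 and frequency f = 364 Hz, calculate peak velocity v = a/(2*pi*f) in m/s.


omega = 2*pi*f = 2*pi*364 = 2287.08 rad/s
v = a / omega = 8.042 / 2287.08 = 0.0035163 m/s


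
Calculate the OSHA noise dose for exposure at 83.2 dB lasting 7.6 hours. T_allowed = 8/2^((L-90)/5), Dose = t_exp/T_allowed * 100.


T_allowed = 8 / 2^((83.2 - 90)/5) = 20.5348 hr
Dose = 7.6 / 20.5348 * 100 = 37.01 %


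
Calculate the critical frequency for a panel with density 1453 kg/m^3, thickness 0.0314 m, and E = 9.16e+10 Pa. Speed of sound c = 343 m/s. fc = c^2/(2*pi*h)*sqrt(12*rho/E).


12*rho/E = 12*1453/9.16e+10 = 1.90349e-07
sqrt(12*rho/E) = sqrt(1.90349e-07) = 0.00043629
c^2/(2*pi*h) = 343^2/(2*pi*0.0314) = 596319
fc = 596319 * 0.00043629 = 260.17 Hz


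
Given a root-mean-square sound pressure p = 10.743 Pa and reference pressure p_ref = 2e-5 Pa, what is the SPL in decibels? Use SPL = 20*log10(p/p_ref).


p / p_ref = 10.743 / 2e-5 = 537150
SPL = 20 * log10(537150) = 114.6 dB


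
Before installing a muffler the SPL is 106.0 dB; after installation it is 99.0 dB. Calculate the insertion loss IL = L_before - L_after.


Insertion loss = SPL without muffler - SPL with muffler
IL = 106.0 - 99.0 = 7 dB


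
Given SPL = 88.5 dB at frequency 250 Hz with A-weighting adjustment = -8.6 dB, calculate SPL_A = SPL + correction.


A-weighting table: 250 Hz -> -8.6 dB correction
SPL_A = SPL + correction = 88.5 + (-8.6) = 79.9 dBA


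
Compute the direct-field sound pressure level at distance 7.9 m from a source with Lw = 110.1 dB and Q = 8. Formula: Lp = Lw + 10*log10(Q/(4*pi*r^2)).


4*pi*r^2 = 4*pi*7.9^2 = 784.267 m^2
Q / (4*pi*r^2) = 8 / 784.267 = 0.0102006
Lp = 110.1 + 10*log10(0.0102006) = 90.186 dB


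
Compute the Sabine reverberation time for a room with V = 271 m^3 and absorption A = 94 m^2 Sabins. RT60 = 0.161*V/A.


RT60 = 0.161 * 271 / 94 = 0.46416 s


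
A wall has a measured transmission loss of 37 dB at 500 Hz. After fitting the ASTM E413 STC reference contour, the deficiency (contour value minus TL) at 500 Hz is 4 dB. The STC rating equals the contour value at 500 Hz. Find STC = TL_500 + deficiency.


By ASTM E413, STC = value of the fitted reference contour at 500 Hz.
Contour value at 500 Hz = TL_500 + deficiency = 37 + 4 = 41
STC = 41


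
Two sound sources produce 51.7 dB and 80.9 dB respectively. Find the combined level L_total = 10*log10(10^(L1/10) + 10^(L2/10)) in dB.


10^(51.7/10) = 147911
10^(80.9/10) = 1.23027e+08
Sum = 147911 + 1.23027e+08 = 1.23175e+08
L_total = 10*log10(1.23175e+08) = 80.905 dB


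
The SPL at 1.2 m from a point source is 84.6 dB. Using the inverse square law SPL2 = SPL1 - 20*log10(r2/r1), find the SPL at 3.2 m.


r2/r1 = 3.2/1.2 = 2.66667
Correction = 20*log10(2.66667) = 8.51939 dB
SPL2 = 84.6 - 8.51939 = 76.081 dB


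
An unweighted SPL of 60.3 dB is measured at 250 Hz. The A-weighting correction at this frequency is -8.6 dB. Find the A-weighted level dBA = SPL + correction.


A-weighting table: 250 Hz -> -8.6 dB correction
SPL_A = SPL + correction = 60.3 + (-8.6) = 51.7 dBA


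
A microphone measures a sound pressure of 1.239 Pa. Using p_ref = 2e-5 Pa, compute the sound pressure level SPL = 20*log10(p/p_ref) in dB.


p / p_ref = 1.239 / 2e-5 = 61950
SPL = 20 * log10(61950) = 95.841 dB


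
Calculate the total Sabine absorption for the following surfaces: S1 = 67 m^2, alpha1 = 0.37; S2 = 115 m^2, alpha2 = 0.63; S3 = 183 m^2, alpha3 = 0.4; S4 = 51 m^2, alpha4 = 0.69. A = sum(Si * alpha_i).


67 * 0.37 = 24.79
115 * 0.63 = 72.45
183 * 0.4 = 73.2
51 * 0.69 = 35.19
A_total = 24.79 + 72.45 + 73.2 + 35.19 = 205.63 m^2


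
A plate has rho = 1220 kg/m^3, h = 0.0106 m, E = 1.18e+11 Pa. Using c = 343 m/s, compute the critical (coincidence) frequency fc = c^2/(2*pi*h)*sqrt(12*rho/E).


12*rho/E = 12*1220/1.18e+11 = 1.24068e-07
sqrt(12*rho/E) = sqrt(1.24068e-07) = 0.000352233
c^2/(2*pi*h) = 343^2/(2*pi*0.0106) = 1.76645e+06
fc = 1.76645e+06 * 0.000352233 = 622.2 Hz


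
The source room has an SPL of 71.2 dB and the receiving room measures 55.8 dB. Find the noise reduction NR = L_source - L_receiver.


NR = L_source - L_receiver (difference between source and receiving room levels)
NR = 71.2 - 55.8 = 15.4 dB


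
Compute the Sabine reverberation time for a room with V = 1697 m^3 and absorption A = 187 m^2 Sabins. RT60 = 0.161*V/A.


RT60 = 0.161 * 1697 / 187 = 1.4611 s


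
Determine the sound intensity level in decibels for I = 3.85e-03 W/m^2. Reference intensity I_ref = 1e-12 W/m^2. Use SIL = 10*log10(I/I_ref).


I / I_ref = 3.85e-03 / 1e-12 = 3.85e+09
SIL = 10 * log10(3.85e+09) = 95.855 dB


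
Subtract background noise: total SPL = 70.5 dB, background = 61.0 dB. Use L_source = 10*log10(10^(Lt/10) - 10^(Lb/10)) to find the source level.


10^(70.5/10) = 1.12202e+07
10^(61.0/10) = 1.25893e+06
Difference = 1.12202e+07 - 1.25893e+06 = 9.96127e+06
L_source = 10*log10(9.96127e+06) = 69.983 dB


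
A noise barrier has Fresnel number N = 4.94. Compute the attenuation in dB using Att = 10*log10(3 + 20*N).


3 + 20*N = 3 + 20*4.94 = 101.8
Att = 10*log10(101.8) = 20.077 dB


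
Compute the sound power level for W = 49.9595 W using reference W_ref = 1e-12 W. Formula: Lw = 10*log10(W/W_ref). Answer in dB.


W / W_ref = 49.9595 / 1e-12 = 4.99595e+13
Lw = 10 * log10(4.99595e+13) = 136.99 dB


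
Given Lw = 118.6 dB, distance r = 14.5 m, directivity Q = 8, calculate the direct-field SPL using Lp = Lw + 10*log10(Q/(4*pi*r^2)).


4*pi*r^2 = 4*pi*14.5^2 = 2642.08 m^2
Q / (4*pi*r^2) = 8 / 2642.08 = 0.00302792
Lp = 118.6 + 10*log10(0.00302792) = 93.411 dB


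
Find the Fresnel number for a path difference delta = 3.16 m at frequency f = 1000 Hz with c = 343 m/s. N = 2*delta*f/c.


N = 2*delta*f/c = 2*delta/lambda, where lambda = c/f
lambda = 343 / 1000 = 0.343 m
N = 2 * 3.16 / 0.343 = 18.426


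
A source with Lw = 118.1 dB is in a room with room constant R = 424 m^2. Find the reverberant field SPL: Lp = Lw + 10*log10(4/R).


4/R = 4/424 = 0.00943396
Lp = 118.1 + 10*log10(0.00943396) = 97.847 dB


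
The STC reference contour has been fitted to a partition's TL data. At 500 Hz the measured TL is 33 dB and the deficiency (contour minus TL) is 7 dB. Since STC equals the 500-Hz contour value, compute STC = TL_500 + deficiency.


By ASTM E413, STC = value of the fitted reference contour at 500 Hz.
Contour value at 500 Hz = TL_500 + deficiency = 33 + 7 = 40
STC = 40


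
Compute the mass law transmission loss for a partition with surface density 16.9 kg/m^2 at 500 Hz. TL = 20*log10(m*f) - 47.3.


m * f = 16.9 * 500 = 8450
20*log10(8450) = 78.5371 dB
TL = 78.5371 - 47.3 = 31.237 dB


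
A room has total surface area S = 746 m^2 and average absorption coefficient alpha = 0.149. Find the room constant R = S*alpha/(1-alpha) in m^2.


R = 746 * 0.149 / (1 - 0.149) = 130.62 m^2


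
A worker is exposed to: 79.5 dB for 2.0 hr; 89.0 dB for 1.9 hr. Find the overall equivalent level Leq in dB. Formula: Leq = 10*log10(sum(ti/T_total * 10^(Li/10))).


T_total = 2.0 + 1.9 = 3.9 hr
(2.0/3.9) * 10^(79.5/10) = 4.57052e+07
(1.9/3.9) * 10^(89.0/10) = 3.8698e+08
Sum = 4.57052e+07 + 3.8698e+08 = 4.32685e+08
Leq = 10*log10(4.32685e+08) = 86.362 dB


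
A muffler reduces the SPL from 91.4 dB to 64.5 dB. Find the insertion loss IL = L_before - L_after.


Insertion loss = SPL without muffler - SPL with muffler
IL = 91.4 - 64.5 = 26.9 dB


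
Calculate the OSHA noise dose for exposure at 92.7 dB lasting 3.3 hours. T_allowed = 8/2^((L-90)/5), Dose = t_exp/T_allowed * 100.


T_allowed = 8 / 2^((92.7 - 90)/5) = 5.50217 hr
Dose = 3.3 / 5.50217 * 100 = 59.976 %


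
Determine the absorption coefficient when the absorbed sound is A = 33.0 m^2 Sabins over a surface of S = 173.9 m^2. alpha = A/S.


Absorption coefficient = absorbed power / incident power
alpha = A / S = 33.0 / 173.9 = 0.18976


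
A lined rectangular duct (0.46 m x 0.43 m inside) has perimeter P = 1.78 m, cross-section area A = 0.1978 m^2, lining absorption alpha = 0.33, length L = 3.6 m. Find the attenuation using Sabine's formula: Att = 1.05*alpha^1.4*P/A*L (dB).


alpha^1.4 = 0.33^1.4 = 0.211797
Attenuation rate = 1.05 * alpha^1.4 * P / A
= 1.05 * 0.211797 * 1.78 / 0.1978 = 2.00126 dB/m
Total Att = 2.00126 * 3.6 = 7.2045 dB


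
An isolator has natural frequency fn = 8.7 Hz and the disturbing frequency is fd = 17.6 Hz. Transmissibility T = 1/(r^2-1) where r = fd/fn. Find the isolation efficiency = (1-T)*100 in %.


r = 17.6 / 8.7 = 2.02299
r^2 - 1 = 2.02299^2 - 1 = 3.09249
T = 1/3.09249 = 0.323364
Efficiency = (1 - 0.323364)*100 = 67.664 %


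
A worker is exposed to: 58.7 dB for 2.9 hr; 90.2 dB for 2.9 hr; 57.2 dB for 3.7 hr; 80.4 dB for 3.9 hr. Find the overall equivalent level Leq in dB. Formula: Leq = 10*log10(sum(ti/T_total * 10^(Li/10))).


T_total = 2.9 + 2.9 + 3.7 + 3.9 = 13.4 hr
(2.9/13.4) * 10^(58.7/10) = 160433
(2.9/13.4) * 10^(90.2/10) = 2.26617e+08
(3.7/13.4) * 10^(57.2/10) = 144910
(3.9/13.4) * 10^(80.4/10) = 3.19124e+07
Sum = 160433 + 2.26617e+08 + 144910 + 3.19124e+07 = 2.58835e+08
Leq = 10*log10(2.58835e+08) = 84.13 dB


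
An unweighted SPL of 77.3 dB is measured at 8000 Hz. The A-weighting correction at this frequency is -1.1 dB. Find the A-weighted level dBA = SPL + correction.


A-weighting table: 8000 Hz -> -1.1 dB correction
SPL_A = SPL + correction = 77.3 + (-1.1) = 76.2 dBA


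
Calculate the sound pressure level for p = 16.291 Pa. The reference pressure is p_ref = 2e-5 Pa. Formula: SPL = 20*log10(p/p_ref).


p / p_ref = 16.291 / 2e-5 = 814550
SPL = 20 * log10(814550) = 118.22 dB


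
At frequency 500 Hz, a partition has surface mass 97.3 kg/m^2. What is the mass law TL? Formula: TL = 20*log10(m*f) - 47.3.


m * f = 97.3 * 500 = 48650
20*log10(48650) = 93.7417 dB
TL = 93.7417 - 47.3 = 46.442 dB


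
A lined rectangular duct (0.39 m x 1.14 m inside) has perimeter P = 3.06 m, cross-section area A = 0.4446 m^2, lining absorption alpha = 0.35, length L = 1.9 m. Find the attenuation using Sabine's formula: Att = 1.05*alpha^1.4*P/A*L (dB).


alpha^1.4 = 0.35^1.4 = 0.229983
Attenuation rate = 1.05 * alpha^1.4 * P / A
= 1.05 * 0.229983 * 3.06 / 0.4446 = 1.66202 dB/m
Total Att = 1.66202 * 1.9 = 3.1578 dB


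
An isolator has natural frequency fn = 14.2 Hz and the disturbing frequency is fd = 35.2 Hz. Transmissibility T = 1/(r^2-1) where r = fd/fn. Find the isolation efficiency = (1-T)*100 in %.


r = 35.2 / 14.2 = 2.47887
r^2 - 1 = 2.47887^2 - 1 = 5.1448
T = 1/5.1448 = 0.194371
Efficiency = (1 - 0.194371)*100 = 80.563 %


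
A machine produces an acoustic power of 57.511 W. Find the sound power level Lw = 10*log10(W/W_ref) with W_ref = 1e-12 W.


W / W_ref = 57.511 / 1e-12 = 5.7511e+13
Lw = 10 * log10(5.7511e+13) = 137.6 dB


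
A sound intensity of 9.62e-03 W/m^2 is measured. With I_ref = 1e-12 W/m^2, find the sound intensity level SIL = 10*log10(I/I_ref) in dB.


I / I_ref = 9.62e-03 / 1e-12 = 9.62e+09
SIL = 10 * log10(9.62e+09) = 99.832 dB


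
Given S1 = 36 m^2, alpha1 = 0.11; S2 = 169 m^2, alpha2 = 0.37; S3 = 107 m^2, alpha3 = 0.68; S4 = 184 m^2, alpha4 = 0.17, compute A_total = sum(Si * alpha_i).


36 * 0.11 = 3.96
169 * 0.37 = 62.53
107 * 0.68 = 72.76
184 * 0.17 = 31.28
A_total = 3.96 + 62.53 + 72.76 + 31.28 = 170.53 m^2


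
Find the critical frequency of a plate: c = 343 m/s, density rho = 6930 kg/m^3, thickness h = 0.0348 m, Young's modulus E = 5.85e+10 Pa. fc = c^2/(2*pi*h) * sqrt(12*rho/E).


12*rho/E = 12*6930/5.85e+10 = 1.42154e-06
sqrt(12*rho/E) = sqrt(1.42154e-06) = 0.00119228
c^2/(2*pi*h) = 343^2/(2*pi*0.0348) = 538058
fc = 538058 * 0.00119228 = 641.52 Hz


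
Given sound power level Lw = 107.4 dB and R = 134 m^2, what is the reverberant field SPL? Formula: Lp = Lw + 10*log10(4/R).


4/R = 4/134 = 0.0298507
Lp = 107.4 + 10*log10(0.0298507) = 92.15 dB


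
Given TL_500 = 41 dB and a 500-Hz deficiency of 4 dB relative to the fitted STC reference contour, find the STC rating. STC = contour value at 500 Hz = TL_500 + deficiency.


By ASTM E413, STC = value of the fitted reference contour at 500 Hz.
Contour value at 500 Hz = TL_500 + deficiency = 41 + 4 = 45
STC = 45


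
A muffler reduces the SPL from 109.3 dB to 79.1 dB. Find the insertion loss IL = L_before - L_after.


Insertion loss = SPL without muffler - SPL with muffler
IL = 109.3 - 79.1 = 30.2 dB


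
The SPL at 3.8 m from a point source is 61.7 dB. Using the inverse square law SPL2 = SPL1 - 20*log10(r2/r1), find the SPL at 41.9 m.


r2/r1 = 41.9/3.8 = 11.0263
Correction = 20*log10(11.0263) = 20.8486 dB
SPL2 = 61.7 - 20.8486 = 40.851 dB


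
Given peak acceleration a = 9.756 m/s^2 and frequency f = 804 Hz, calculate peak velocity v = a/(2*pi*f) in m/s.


omega = 2*pi*f = 2*pi*804 = 5051.68 rad/s
v = a / omega = 9.756 / 5051.68 = 0.0019312 m/s


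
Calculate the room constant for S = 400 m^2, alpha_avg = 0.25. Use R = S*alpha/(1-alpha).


R = 400 * 0.25 / (1 - 0.25) = 133.33 m^2


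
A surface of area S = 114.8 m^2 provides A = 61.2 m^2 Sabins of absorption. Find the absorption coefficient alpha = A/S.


Absorption coefficient = absorbed power / incident power
alpha = A / S = 61.2 / 114.8 = 0.5331


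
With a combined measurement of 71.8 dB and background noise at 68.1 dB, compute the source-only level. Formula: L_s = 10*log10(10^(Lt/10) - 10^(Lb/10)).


10^(71.8/10) = 1.51356e+07
10^(68.1/10) = 6.45654e+06
Difference = 1.51356e+07 - 6.45654e+06 = 8.67906e+06
L_source = 10*log10(8.67906e+06) = 69.385 dB


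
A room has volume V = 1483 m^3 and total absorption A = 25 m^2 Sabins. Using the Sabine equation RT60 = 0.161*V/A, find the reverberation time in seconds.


RT60 = 0.161 * 1483 / 25 = 9.5505 s
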